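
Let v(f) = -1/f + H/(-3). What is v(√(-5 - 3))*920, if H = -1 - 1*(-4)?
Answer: -920 + 230*I*√2 ≈ -920.0 + 325.27*I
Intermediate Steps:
H = 3 (H = -1 + 4 = 3)
v(f) = -1 - 1/f (v(f) = -1/f + 3/(-3) = -1/f + 3*(-⅓) = -1/f - 1 = -1 - 1/f)
v(√(-5 - 3))*920 = ((-1 - √(-5 - 3))/(√(-5 - 3)))*920 = ((-1 - √(-8))/(√(-8)))*920 = ((-1 - 2*I*√2)/((2*I*√2)))*920 = ((-I*√2/4)*(-1 - 2*I*√2))*920 = -I*√2*(-1 - 2*I*√2)/4*920 = -230*I*√2*(-1 - 2*I*√2)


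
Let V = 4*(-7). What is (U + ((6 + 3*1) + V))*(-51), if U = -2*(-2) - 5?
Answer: 1020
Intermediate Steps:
U = -1 (U = 4 - 5 = -1)
V = -28
(U + ((6 + 3*1) + V))*(-51) = (-1 + ((6 + 3*1) - 28))*(-51) = (-1 + ((6 + 3) - 28))*(-51) = (-1 + (9 - 28))*(-51) = (-1 - 19)*(-51) = -20*(-51) = 1020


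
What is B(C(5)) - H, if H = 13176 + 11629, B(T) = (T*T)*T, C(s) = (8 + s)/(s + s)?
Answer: -24802803/1000 ≈ -24803.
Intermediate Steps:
C(s) = (8 + s)/(2*s) (C(s) = (8 + s)/((2*s)) = (8 + s)*(1/(2*s)) = (8 + s)/(2*s))
B(T) = T³ (B(T) = T²*T = T³)
H = 24805
B(C(5)) - H = ((½)*(8 + 5)/5)³ - 1*24805 = ((½)*(⅕)*13)³ - 24805 = (13/10)³ - 24805 = 2197/1000 - 24805 = -24802803/1000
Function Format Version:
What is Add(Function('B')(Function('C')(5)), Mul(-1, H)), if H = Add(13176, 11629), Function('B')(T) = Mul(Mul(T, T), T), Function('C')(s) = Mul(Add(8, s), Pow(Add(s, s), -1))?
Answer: Rational(-24802803, 1000) ≈ -24803.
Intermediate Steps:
Function('C')(s) = Mul(Rational(1, 2), Pow(s, -1), Add(8, s)) (Function('C')(s) = Mul(Add(8, s), Pow(Mul(2, s), -1)) = Mul(Add(8, s), Mul(Rational(1, 2), Pow(s, -1))) = Mul(Rational(1, 2), Pow(s, -1), Add(8, s)))
Function('B')(T) = Pow(T, 3) (Function('B')(T) = Mul(Pow(T, 2), T) = Pow(T, 3))
H = 24805
Add(Function('B')(Function('C')(5)), Mul(-1, H)) = Add(Pow(Mul(Rational(1, 2), Pow(5, -1), Add(8, 5)), 3), Mul(-1, 24805)) = Add(Pow(Mul(Rational(1, 2), Rational(1, 5), 13), 3), -24805) = Add(Pow(Rational(13, 10), 3), -24805) = Add(Rational(2197, 1000), -24805) = Rational(-24802803, 1000)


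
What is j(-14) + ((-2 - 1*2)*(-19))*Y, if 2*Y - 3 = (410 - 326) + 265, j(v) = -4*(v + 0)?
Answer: 13432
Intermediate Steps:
j(v) = -4*v
Y = 176 (Y = 3/2 + ((410 - 326) + 265)/2 = 3/2 + (84 + 265)/2 = 3/2 + (½)*349 = 3/2 + 349/2 = 176)
j(-14) + ((-2 - 1*2)*(-19))*Y = -4*(-14) + ((-2 - 1*2)*(-19))*176 = 56 + ((-2 - 2)*(-19))*176 = 56 - 4*(-19)*176 = 56 + 76*176 = 56 + 13376 = 13432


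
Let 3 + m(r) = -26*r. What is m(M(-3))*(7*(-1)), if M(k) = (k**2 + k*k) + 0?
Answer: 3297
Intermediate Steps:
M(k) = 2*k**2 (M(k) = (k**2 + k**2) + 0 = 2*k**2 + 0 = 2*k**2)
m(r) = -3 - 26*r
m(M(-3))*(7*(-1)) = (-3 - 52*(-3)**2)*(7*(-1)) = (-3 - 52*9)*(-7) = (-3 - 26*18)*(-7) = (-3 - 468)*(-7) = -471*(-7) = 3297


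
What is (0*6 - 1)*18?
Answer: -18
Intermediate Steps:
(0*6 - 1)*18 = (0 - 1)*18 = -1*18 = -18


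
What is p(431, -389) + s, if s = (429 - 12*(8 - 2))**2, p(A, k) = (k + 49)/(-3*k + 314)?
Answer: 188751629/1481 ≈ 1.2745e+5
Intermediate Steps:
p(A, k) = (49 + k)/(314 - 3*k)
s = 127449 (s = (429 - 12*6)**2 = (429 - 72)**2 = 357**2 = 127449)
p(431, -389) + s = (-49 - 1*(-389))/(-314 + 3*(-389)) + 127449 = (-49 + 389)/(-314 - 1167) + 127449 = 340/(-1481) + 127449 = -1/1481*340 + 127449 = -340/1481 + 127449 = 188751629/1481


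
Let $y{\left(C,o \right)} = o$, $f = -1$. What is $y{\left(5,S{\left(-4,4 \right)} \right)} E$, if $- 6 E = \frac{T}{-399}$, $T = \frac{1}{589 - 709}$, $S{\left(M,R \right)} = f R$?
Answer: $\frac{1}{71820} \approx 1.3924 \cdot 10^{-5}$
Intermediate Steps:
$S{\left(M,R \right)} = - R$
$T = - \frac{1}{120}$ ($T = \frac{1}{-120} = - \frac{1}{120} \approx -0.0083333$)
$E = - \frac{1}{287280}$ ($E = - \frac{\left(- \frac{1}{120}\right) \frac{1}{-399}}{6} = - \frac{\left(- \frac{1}{120}\right) \left(- \frac{1}{399}\right)}{6} = \left(- \frac{1}{6}\right) \frac{1}{47880} = - \frac{1}{287280} \approx -3.4809 \cdot 10^{-6}$)
$y{\left(5,S{\left(-4,4 \right)} \right)} E = \left(-1\right) 4 \left(- \frac{1}{287280}\right) = \left(-4\right) \left(- \frac{1}{287280}\right) = \frac{1}{71820}$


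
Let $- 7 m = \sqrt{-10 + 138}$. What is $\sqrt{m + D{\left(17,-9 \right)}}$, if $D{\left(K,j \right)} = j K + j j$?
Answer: $\frac{2 \sqrt{-882 - 14 \sqrt{2}}}{7} \approx 8.58 i$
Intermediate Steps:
$D{\left(K,j \right)} = j^{2} + K j$ ($D{\left(K,j \right)} = K j + j^{2} = j^{2} + K j$)
$m = - \frac{8 \sqrt{2}}{7}$ ($m = - \frac{\sqrt{-10 + 138}}{7} = - \frac{\sqrt{128}}{7} = - \frac{8 \sqrt{2}}{7} \approx -1.6162$)
$\sqrt{m + D{\left(17,-9 \right)}} = \sqrt{- \frac{8 \sqrt{2}}{7} - 9 \left(17 - 9\right)} = \sqrt{- \frac{8 \sqrt{2}}{7} - 72} = \sqrt{-72 - \frac{8 \sqrt{2}}{7}}$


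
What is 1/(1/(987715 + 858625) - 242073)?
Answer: -1846340/446949062819 ≈ -4.1310e-6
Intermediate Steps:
1/(1/(987715 + 858625) - 242073) = 1/(1/1846340 - 242073) = 1/(-446949062819/1846340) = -1846340/446949062819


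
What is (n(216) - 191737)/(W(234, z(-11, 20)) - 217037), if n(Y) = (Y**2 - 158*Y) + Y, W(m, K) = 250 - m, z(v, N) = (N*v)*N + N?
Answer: 178993/217021 ≈ 0.82477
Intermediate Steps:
z(v, N) = N + v*N**2 (z(v, N) = v*N**2 + N = N + v*N**2)
n(Y) = Y**2 - 157*Y
(n(216) - 191737)/(W(234, z(-11, 20)) - 217037) = (216*(-157 + 216) - 191737)/((250 - 1*234) - 217037) = (216*59 - 191737)/((250 - 234) - 217037) = (12744 - 191737)/(16 - 217037) = -178993/(-217021) = -178993*(-1/217021) = 178993/217021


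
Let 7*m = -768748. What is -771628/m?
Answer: 1350349/192187 ≈ 7.0262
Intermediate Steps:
m = -768748/7 (m = (1/7)*(-768748) = -768748/7 ≈ -1.0982e+5)
-771628/m = -771628/(-768748/7) = -771628*(-7/768748) = 1350349/192187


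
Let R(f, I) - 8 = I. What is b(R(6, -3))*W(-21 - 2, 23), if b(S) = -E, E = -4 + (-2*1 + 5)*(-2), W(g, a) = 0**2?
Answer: 0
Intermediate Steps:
W(g, a) = 0
R(f, I) = 8 + I
E = -10 (E = -4 + (-2 + 5)*(-2) = -4 + 3*(-2) = -4 - 6 = -10)
b(S) = 10 (b(S) = -1*(-10) = 10)
b(R(6, -3))*W(-21 - 2, 23) = 10*0 = 0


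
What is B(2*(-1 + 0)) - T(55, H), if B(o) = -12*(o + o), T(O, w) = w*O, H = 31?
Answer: -1657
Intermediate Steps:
T(O, w) = O*w
B(o) = -24*o
B(2*(-1 + 0)) - T(55, H) = -48*(-1 + 0) - 55*31 = -48*(-1) - 1*1705 = -24*(-2) - 1705 = 48 - 1705 = -1657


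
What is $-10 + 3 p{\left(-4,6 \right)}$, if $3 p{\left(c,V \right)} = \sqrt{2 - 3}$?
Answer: $-10 + i \approx -10.0 + 1.0 i$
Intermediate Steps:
$p{\left(c,V \right)} = \frac{i}{3}$ ($p{\left(c,V \right)} = \frac{\sqrt{2 - 3}}{3} = \frac{\sqrt{-1}}{3} = \frac{i}{3}$)
$-10 + 3 p{\left(-4,6 \right)} = -10 + 3 \frac{i}{3} = -10 + i$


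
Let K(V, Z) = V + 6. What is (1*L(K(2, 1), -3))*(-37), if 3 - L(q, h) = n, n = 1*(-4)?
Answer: -259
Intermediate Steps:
K(V, Z) = 6 + V
n = -4
L(q, h) = 7 (L(q, h) = 3 - 1*(-4) = 3 + 4 = 7)
(1*L(K(2, 1), -3))*(-37) = (1*7)*(-37) = 7*(-37) = -259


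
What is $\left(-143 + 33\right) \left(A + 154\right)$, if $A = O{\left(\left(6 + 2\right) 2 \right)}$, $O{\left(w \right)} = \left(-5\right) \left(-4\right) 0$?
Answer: $-16940$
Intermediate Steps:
$O{\left(w \right)} = 0$ ($O{\left(w \right)} = 20 \cdot 0 = 0$)
$A = 0$
$\left(-143 + 33\right) \left(A + 154\right) = \left(-143 + 33\right) \left(0 + 154\right) = \left(-110\right) 154 = -16940$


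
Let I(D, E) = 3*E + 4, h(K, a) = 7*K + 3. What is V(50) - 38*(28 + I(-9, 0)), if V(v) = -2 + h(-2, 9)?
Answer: -1229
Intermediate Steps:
h(K, a) = 3 + 7*K
I(D, E) = 4 + 3*E
V(v) = -13 (V(v) = -2 + (3 + 7*(-2)) = -2 + (3 - 14) = -2 - 11 = -13)
V(50) - 38*(28 + I(-9, 0)) = -13 - 38*(28 + (4 + 3*0)) = -13 - 38*(28 + (4 + 0)) = -13 - 38*(28 + 4) = -13 - 38*32 = -13 - 1216 = -1229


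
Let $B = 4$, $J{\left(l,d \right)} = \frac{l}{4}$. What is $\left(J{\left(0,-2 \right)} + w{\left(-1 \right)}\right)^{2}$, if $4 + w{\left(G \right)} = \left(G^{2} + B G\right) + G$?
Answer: $64$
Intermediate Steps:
$J{\left(l,d \right)} = \frac{l}{4}$ ($J{\left(l,d \right)} = l \frac{1}{4} = \frac{l}{4}$)
$w{\left(G \right)} = -4 + G^{2} + 5 G$ ($w{\left(G \right)} = -4 + \left(\left(G^{2} + 4 G\right) + G\right) = -4 + \left(G^{2} + 5 G\right) = -4 + G^{2} + 5 G$)
$\left(J{\left(0,-2 \right)} + w{\left(-1 \right)}\right)^{2} = \left(\frac{1}{4} \cdot 0 + \left(-4 + \left(-1\right)^{2} + 5 \left(-1\right)\right)\right)^{2} = \left(0 - 8\right)^{2} = \left(-8\right)^{2} = 64$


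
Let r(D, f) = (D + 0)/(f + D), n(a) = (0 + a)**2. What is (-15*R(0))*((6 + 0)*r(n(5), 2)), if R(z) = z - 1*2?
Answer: 500/3 ≈ 166.67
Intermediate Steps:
n(a) = a**2
r(D, f) = D/(D + f)
R(z) = -2 + z (R(z) = z - 2 = -2 + z)
(-15*R(0))*((6 + 0)*r(n(5), 2)) = (-15*(-2 + 0))*((6 + 0)*(5**2/(5**2 + 2))) = (-15*(-2))*(6*(25/(25 + 2))) = 30*(6*(25/27)) = 30*(50/9) = 500/3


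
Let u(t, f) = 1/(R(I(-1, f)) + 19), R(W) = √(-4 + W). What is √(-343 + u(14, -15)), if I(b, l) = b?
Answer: √((-6516 - 343*I*√5)/(19 + I*√5)) ≈ 0.0002 - 18.519*I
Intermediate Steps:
u(t, f) = 1/(19 + I*√5) (u(t, f) = 1/(√(-4 - 1) + 19) = 1/(√(-5) + 19) = 1/(I*√5 + 19) = 1/(19 + I*√5))
√(-343 + u(14, -15)) = √(-343 + (19/366 - I*√5/366)) = √(-125519/366 - I*√5/366)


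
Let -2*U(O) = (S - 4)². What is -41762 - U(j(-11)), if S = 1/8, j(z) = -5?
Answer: -5344575/128 ≈ -41755.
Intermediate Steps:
S = ⅛ (S = 1*(⅛) = ⅛ ≈ 0.12500)
U(O) = -961/128 (U(O) = -(⅛ - 4)²/2 = -(-31/8)²/2 = -½*961/64 = -961/128)
-41762 - U(j(-11)) = -41762 - 1*(-961/128) = -41762 + 961/128 = -5344575/128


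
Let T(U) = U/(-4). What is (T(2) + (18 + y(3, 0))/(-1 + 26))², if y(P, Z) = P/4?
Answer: 1/16 ≈ 0.062500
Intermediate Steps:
y(P, Z) = P/4 (y(P, Z) = P*(¼) = P/4)
T(U) = -U/4 (T(U) = U*(-¼) = -U/4)
(T(2) + (18 + y(3, 0))/(-1 + 26))² = (-¼*2 + (18 + (¼)*3)/(-1 + 26))² = (-½ + (18 + ¾)/25)² = (-½ + (75/4)*(1/25))² = (-½ + ¾)² = (¼)² = 1/16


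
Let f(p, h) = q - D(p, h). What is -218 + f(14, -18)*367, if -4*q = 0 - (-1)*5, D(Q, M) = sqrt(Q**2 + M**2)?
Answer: -2707/4 - 734*sqrt(130) ≈ -9045.6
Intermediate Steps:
D(Q, M) = sqrt(M**2 + Q**2)
q = -5/4 (q = -(0 - (-1)*5)/4 = -(0 - 1*(-5))/4 = -(0 + 5)/4 = -1/4*5 = -5/4 ≈ -1.2500)
f(p, h) = -5/4 - sqrt(h**2 + p**2)
-218 + f(14, -18)*367 = -218 + (-5/4 - sqrt((-18)**2 + 14**2))*367 = -218 + (-5/4 - sqrt(324 + 196))*367 = -218 + (-5/4 - sqrt(520))*367 = -218 + (-5/4 - 2*sqrt(130))*367 = -218 + (-1835/4 - 734*sqrt(130)) = -2707/4 - 734*sqrt(130)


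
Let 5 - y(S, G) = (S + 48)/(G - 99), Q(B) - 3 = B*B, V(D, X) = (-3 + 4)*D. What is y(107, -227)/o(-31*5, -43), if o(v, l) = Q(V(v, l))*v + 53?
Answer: -85/57815122 ≈ -1.4702e-6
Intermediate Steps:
V(D, X) = D (V(D, X) = 1*D = D)
Q(B) = 3 + B² (Q(B) = 3 + B*B = 3 + B²)
y(S, G) = 5 - (48 + S)/(-99 + G) (y(S, G) = 5 - (S + 48)/(G - 99) = 5 - (48 + S)/(-99 + G))
o(v, l) = 53 + v*(3 + v²) (o(v, l) = (3 + v²)*v + 53 = v*(3 + v²) + 53 = 53 + v*(3 + v²))
y(107, -227)/o(-31*5, -43) = ((-543 - 1*107 + 5*(-227))/(-99 - 227))/(53 + (-31*5)*(3 + (-31*5)²)) = ((-543 - 107 - 1135)/(-326))/(53 - 155*(3 + (-155)²)) = (-1/326*(-1785))/(53 - 155*(3 + 24025)) = 1785/(326*(53 - 155*24028)) = 1785/(326*(53 - 3724340)) = (1785/326)/(-3724287) = (1785/326)*(-1/3724287) = -85/57815122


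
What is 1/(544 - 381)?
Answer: 1/163 ≈ 0.0061350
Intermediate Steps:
1/(544 - 381) = 1/163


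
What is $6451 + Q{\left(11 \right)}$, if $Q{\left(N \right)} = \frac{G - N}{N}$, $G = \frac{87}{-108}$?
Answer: $\frac{2554171}{396} \approx 6449.9$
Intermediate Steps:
$G = - \frac{29}{36}$ ($G = 87 \left(- \frac{1}{108}\right) = - \frac{29}{36} \approx -0.80556$)
$Q{\left(N \right)} = \frac{- \frac{29}{36} - N}{N}$
$6451 + Q{\left(11 \right)} = 6451 + \frac{- \frac{29}{36} - 11}{11} = 6451 + \frac{1}{11} \left(- \frac{425}{36}\right) = 6451 - \frac{425}{396} = \frac{2554171}{396}$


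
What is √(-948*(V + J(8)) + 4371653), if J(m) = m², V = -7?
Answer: √4317617 ≈ 2077.9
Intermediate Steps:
√(-948*(V + J(8)) + 4371653) = √(-948*(-7 + 8²) + 4371653) = √(-948*(-7 + 64) + 4371653) = √(-948*57 + 4371653) = √(-54036 + 4371653) = √4317617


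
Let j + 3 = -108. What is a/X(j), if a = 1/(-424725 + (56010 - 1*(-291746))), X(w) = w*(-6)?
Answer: -1/51261354 ≈ -1.9508e-8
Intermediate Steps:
j = -111 (j = -3 - 108 = -111)
X(w) = -6*w
a = -1/76969 (a = 1/(-424725 + (56010 + 291746)) = 1/(-424725 + 347756) = 1/(-76969) = -1/76969 ≈ -1.2992e-5)
a/X(j) = -1/(76969*((-6*(-111)))) = -1/76969/666 = -1/76969*1/666 = -1/51261354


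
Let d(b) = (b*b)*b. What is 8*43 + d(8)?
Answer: 856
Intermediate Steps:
d(b) = b³ (d(b) = b²*b = b³)
8*43 + d(8) = 8*43 + 8³ = 344 + 512 = 856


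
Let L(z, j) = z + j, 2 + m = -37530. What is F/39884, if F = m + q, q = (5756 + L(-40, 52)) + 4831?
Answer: -26933/39884 ≈ -0.67528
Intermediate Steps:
m = -37532 (m = -2 - 37530 = -37532)
L(z, j) = j + z
q = 10599 (q = (5756 + (52 - 40)) + 4831 = (5756 + 12) + 4831 = 5768 + 4831 = 10599)
F = -26933 (F = -37532 + 10599 = -26933)
F/39884 = -26933/39884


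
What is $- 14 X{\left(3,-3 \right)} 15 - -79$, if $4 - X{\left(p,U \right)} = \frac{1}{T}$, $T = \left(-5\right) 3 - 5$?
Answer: $- \frac{1543}{2} \approx -771.5$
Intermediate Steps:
$T = -20$ ($T = -15 - 5 = -20$)
$X{\left(p,U \right)} = \frac{81}{20}$ ($X{\left(p,U \right)} = 4 - \frac{1}{-20} = 4 - - \frac{1}{20} = 4 + \frac{1}{20} = \frac{81}{20}$)
$- 14 X{\left(3,-3 \right)} 15 - -79 = \left(-14\right) \frac{81}{20} \cdot 15 - -79 = \left(- \frac{567}{10}\right) 15 + \left(-192 + 271\right) = - \frac{1701}{2} + 79 = - \frac{1543}{2}$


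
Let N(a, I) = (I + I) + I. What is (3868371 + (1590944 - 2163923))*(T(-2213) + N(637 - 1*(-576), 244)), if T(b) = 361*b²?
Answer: 5826091387363872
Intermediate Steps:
N(a, I) = 3*I (N(a, I) = 2*I + I = 3*I)
(3868371 + (1590944 - 2163923))*(T(-2213) + N(637 - 1*(-576), 244)) = (3868371 + (1590944 - 2163923))*(361*(-2213)² + 3*244) = (3868371 - 572979)*(361*4897369 + 732) = 3295392*(1767950209 + 732) = 3295392*1767950941 = 5826091387363872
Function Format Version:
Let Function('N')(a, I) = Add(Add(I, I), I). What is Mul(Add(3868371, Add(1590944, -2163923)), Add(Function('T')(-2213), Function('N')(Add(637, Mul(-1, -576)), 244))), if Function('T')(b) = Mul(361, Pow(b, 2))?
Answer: 5826091387363872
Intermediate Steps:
Function('N')(a, I) = Mul(3, I) (Function('N')(a, I) = Add(Mul(2, I), I) = Mul(3, I))
Mul(Add(3868371, Add(1590944, -2163923)), Add(Function('T')(-2213), Function('N')(Add(637, Mul(-1, -576)), 244))) = Mul(Add(3868371, Add(1590944, -2163923)), Add(Mul(361, Pow(-2213, 2)), Mul(3, 244))) = Mul(Add(3868371, -572979), Add(Mul(361, 4897369), 732)) = Mul(3295392, Add(1767950209, 732)) = Mul(3295392, 1767950941) = 5826091387363872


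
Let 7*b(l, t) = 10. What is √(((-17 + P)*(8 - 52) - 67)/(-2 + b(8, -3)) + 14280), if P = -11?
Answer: √48965/2 ≈ 110.64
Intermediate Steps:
b(l, t) = 10/7 (b(l, t) = (⅐)*10 = 10/7)
√(((-17 + P)*(8 - 52) - 67)/(-2 + b(8, -3)) + 14280) = √(((-17 - 11)*(8 - 52) - 67)/(-2 + 10/7) + 14280) = √((-28*(-44) - 67)/(-4/7) + 14280) = √(-7*(1232 - 67)/4 + 14280) = √(-7/4*1165 + 14280) = √(-8155/4 + 14280) = √(48965/4) = √48965/2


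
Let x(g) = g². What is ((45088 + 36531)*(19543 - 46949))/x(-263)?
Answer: -2236850314/69169 ≈ -32339.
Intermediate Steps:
((45088 + 36531)*(19543 - 46949))/x(-263) = ((45088 + 36531)*(19543 - 46949))/((-263)²) = (81619*(-27406))/69169 = -2236850314*1/69169 = -2236850314/69169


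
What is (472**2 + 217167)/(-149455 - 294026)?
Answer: -439951/443481 ≈ -0.99204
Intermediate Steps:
(472**2 + 217167)/(-149455 - 294026) = (222784 + 217167)/(-443481) = 439951*(-1/443481) = -439951/443481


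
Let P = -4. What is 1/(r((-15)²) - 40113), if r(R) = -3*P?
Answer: -1/40101 ≈ -2.4937e-5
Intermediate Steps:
r(R) = 12 (r(R) = -3*(-4) = 12)
1/(r((-15)²) - 40113) = 1/(12 - 40113) = 1/(-40101) = -1/40101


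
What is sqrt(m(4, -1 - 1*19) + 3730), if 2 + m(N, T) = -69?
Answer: sqrt(3659) ≈ 60.490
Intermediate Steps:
m(N, T) = -71 (m(N, T) = -2 - 69 = -71)
sqrt(m(4, -1 - 1*19) + 3730) = sqrt(-71 + 3730) = sqrt(3659)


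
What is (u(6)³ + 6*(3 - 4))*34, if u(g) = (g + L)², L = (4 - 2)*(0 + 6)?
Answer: 1156415412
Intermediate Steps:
L = 12 (L = 2*6 = 12)
u(g) = (12 + g)² (u(g) = (g + 12)² = (12 + g)²)
(u(6)³ + 6*(3 - 4))*34 = (((12 + 6)²)³ + 6*(3 - 4))*34 = ((18²)³ + 6*(-1))*34 = (324³ - 6)*34 = (34012224 - 6)*34 = 34012218*34 = 1156415412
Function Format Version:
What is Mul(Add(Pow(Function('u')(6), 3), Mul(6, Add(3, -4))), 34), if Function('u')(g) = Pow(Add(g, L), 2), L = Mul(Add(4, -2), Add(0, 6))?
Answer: 1156415412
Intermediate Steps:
L = 12 (L = Mul(2, 6) = 12)
Function('u')(g) = Pow(Add(12, g), 2) (Function('u')(g) = Pow(Add(g, 12), 2) = Pow(Add(12, g), 2))
Mul(Add(Pow(Function('u')(6), 3), Mul(6, Add(3, -4))), 34) = Mul(Add(Pow(Pow(Add(12, 6), 2), 3), Mul(6, Add(3, -4))), 34) = Mul(Add(Pow(Pow(18, 2), 3), Mul(6, -1)), 34) = Mul(Add(Pow(324, 3), -6), 34) = Mul(Add(34012224, -6), 34) = Mul(34012218, 34) = 1156415412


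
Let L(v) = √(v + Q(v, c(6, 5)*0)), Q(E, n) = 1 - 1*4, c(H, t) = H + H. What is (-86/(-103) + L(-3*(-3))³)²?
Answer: 2298940/10609 + 1032*√6/103 ≈ 241.24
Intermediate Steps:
c(H, t) = 2*H
Q(E, n) = -3 (Q(E, n) = 1 - 4 = -3)
L(v) = √(-3 + v) (L(v) = √(v - 3) = √(-3 + v))
(-86/(-103) + L(-3*(-3))³)² = (-86/(-103) + (√(-3 - 3*(-3)))³)² = (-86*(-1/103) + (√(-3 + 9))³)² = (86/103 + (√6)³)² = (86/103 + 6*√6)²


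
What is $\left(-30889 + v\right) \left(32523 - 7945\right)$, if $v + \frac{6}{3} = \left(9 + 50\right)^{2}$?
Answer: $-673682980$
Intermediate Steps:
$v = 3479$ ($v = -2 + \left(9 + 50\right)^{2} = -2 + 59^{2} = -2 + 3481 = 3479$)
$\left(-30889 + v\right) \left(32523 - 7945\right) = \left(-30889 + 3479\right) \left(32523 - 7945\right) = \left(-27410\right) 24578 = -673682980$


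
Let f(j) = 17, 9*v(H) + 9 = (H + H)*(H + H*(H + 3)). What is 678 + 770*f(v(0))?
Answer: 13768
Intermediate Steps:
v(H) = -1 + 2*H*(H + H*(3 + H))/9 (v(H) = -1 + ((H + H)*(H + H*(H + 3)))/9 = -1 + ((2*H)*(H + H*(3 + H)))/9 = -1 + (2*H*(H + H*(3 + H)))/9 = -1 + 2*H*(H + H*(3 + H))/9)
678 + 770*f(v(0)) = 678 + 770*17 = 678 + 13090 = 13768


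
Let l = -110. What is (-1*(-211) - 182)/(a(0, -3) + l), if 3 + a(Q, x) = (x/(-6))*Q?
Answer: -29/113 ≈ -0.25664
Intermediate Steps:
a(Q, x) = -3 - Q*x/6 (a(Q, x) = -3 + (x/(-6))*Q = -3 + (x*(-⅙))*Q = -3 + (-x/6)*Q = -3 - Q*x/6)
(-1*(-211) - 182)/(a(0, -3) + l) = (-1*(-211) - 182)/((-3 - ⅙*0*(-3)) - 110) = (211 - 182)/((-3 + 0) - 110) = 29/(-3 - 110) = 29/(-113) = 29*(-1/113) = -29/113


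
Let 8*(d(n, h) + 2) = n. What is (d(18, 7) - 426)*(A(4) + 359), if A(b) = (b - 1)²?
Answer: -156676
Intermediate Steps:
d(n, h) = -2 + n/8
A(b) = (-1 + b)²
(d(18, 7) - 426)*(A(4) + 359) = ((-2 + (⅛)*18) - 426)*((-1 + 4)² + 359) = ((-2 + 9/4) - 426)*(3² + 359) = (¼ - 426)*(9 + 359) = -1703/4*368 = -156676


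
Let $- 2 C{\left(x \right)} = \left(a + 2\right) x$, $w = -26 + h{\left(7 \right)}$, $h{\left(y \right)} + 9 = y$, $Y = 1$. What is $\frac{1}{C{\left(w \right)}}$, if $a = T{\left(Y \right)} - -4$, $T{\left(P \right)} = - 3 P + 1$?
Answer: $\frac{1}{56} \approx 0.017857$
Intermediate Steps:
$T{\left(P \right)} = 1 - 3 P$
$h{\left(y \right)} = -9 + y$
$a = 2$ ($a = \left(1 - 3\right) - -4 = \left(1 - 3\right) + 4 = -2 + 4 = 2$)
$w = -28$ ($w = -26 + \left(-9 + 7\right) = -26 - 2 = -28$)
$C{\left(x \right)} = - 2 x$ ($C{\left(x \right)} = - \frac{\left(2 + 2\right) x}{2} = - \frac{4 x}{2} = - 2 x$)
$\frac{1}{C{\left(w \right)}} = \frac{1}{\left(-2\right) \left(-28\right)} = \frac{1}{56}$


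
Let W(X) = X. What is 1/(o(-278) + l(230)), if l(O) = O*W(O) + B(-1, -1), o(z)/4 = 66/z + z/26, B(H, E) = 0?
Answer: 1807/95511300 ≈ 1.8919e-5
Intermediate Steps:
o(z) = 264/z + 2*z/13 (o(z) = 4*(66/z + z/26) = 264/z + 2*z/13)
l(O) = O**2 (l(O) = O*O + 0 = O**2 + 0 = O**2)
1/(o(-278) + l(230)) = 1/((264/(-278) + (2/13)*(-278)) + 230**2) = 1/((264*(-1/278) - 556/13) + 52900) = 1/((-132/139 - 556/13) + 52900) = 1/(-79000/1807 + 52900) = 1/(95511300/1807) = 1807/95511300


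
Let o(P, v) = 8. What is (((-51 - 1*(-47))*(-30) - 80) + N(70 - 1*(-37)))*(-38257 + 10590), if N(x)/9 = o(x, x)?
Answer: -3098704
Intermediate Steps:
N(x) = 72 (N(x) = 9*8 = 72)
(((-51 - 1*(-47))*(-30) - 80) + N(70 - 1*(-37)))*(-38257 + 10590) = (((-51 - 1*(-47))*(-30) - 80) + 72)*(-38257 + 10590) = (((-51 + 47)*(-30) - 80) + 72)*(-27667) = ((-4*(-30) - 80) + 72)*(-27667) = ((120 - 80) + 72)*(-27667) = (40 + 72)*(-27667) = 112*(-27667) = -3098704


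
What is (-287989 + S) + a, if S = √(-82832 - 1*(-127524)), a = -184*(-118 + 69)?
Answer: -278973 + 2*√11173 ≈ -2.7876e+5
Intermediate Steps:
a = 9016 (a = -184*(-49) = 9016)
S = 2*√11173 (S = √(-82832 + 127524) = √44692 = 2*√11173 ≈ 211.40)
(-287989 + S) + a = (-287989 + 2*√11173) + 9016 = -278973 + 2*√11173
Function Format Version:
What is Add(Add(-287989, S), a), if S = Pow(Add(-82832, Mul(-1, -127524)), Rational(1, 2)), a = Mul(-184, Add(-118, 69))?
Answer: Add(-278973, Mul(2, Pow(11173, Rational(1, 2)))) ≈ -2.7876e+5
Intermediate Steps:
a = 9016 (a = Mul(-184, -49) = 9016)
S = Mul(2, Pow(11173, Rational(1, 2))) (S = Pow(Add(-82832, 127524), Rational(1, 2)) = Pow(44692, Rational(1, 2)) = Mul(2, Pow(11173, Rational(1, 2))) ≈ 211.40)
Add(Add(-287989, S), a) = Add(Add(-287989, Mul(2, Pow(11173, Rational(1, 2)))), 9016) = Add(-278973, Mul(2, Pow(11173, Rational(1, 2))))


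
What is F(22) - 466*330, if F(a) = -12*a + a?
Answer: -154022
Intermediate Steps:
F(a) = -11*a
F(22) - 466*330 = -11*22 - 466*330 = -242 - 153780 = -154022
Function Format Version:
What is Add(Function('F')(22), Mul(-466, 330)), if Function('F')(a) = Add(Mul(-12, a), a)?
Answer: -154022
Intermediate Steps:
Function('F')(a) = Mul(-11, a)
Add(Function('F')(22), Mul(-466, 330)) = Add(Mul(-11, 22), Mul(-466, 330)) = Add(-242, -153780) = -154022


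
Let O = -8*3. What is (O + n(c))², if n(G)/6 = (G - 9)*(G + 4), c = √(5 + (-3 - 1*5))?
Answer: 63864 + 15480*I*√3 ≈ 63864.0 + 26812.0*I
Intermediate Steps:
c = I*√3 (c = √(5 + (-3 - 5)) = √(5 - 8) = √(-3) = I*√3 ≈ 1.732*I)
O = -24
n(G) = 6*(-9 + G)*(4 + G) (n(G) = 6*((G - 9)*(G + 4)) = 6*((-9 + G)*(4 + G)) = 6*(-9 + G)*(4 + G))
(O + n(c))² = (-24 + (-216 - 30*I*√3 + 6*(I*√3)²))² = (-24 + (-216 - 30*I*√3 + 6*(-3)))² = (-24 + (-216 - 30*I*√3 - 18))² = (-24 + (-234 - 30*I*√3))² = (-258 - 30*I*√3)²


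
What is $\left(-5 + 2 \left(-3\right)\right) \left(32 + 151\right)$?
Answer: $-2013$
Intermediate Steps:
$\left(-5 + 2 \left(-3\right)\right) \left(32 + 151\right) = \left(-5 - 6\right) 183 = \left(-11\right) 183 = -2013$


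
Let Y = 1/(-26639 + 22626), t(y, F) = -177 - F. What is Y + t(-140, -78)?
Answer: -397288/4013 ≈ -99.000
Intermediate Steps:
Y = -1/4013 (Y = 1/(-4013) = -1/4013 ≈ -0.00024919)
Y + t(-140, -78) = -1/4013 + (-177 - 1*(-78)) = -1/4013 + (-177 + 78) = -1/4013 - 99 = -397288/4013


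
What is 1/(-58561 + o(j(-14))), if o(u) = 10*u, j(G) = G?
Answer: -1/58701 ≈ -1.7035e-5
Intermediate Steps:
1/(-58561 + o(j(-14))) = 1/(-58561 + 10*(-14)) = 1/(-58561 - 140) = 1/(-58701) = -1/58701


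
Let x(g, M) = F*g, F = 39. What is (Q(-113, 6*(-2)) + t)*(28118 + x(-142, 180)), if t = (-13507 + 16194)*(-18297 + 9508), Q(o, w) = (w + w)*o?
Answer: -533189013980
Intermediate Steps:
Q(o, w) = 2*o*w (Q(o, w) = (2*w)*o = 2*o*w)
x(g, M) = 39*g
t = -23616043 (t = 2687*(-8789) = -23616043)
(Q(-113, 6*(-2)) + t)*(28118 + x(-142, 180)) = (2*(-113)*(6*(-2)) - 23616043)*(28118 + 39*(-142)) = (2*(-113)*(-12) - 23616043)*(28118 - 5538) = (2712 - 23616043)*22580 = -23613331*22580 = -533189013980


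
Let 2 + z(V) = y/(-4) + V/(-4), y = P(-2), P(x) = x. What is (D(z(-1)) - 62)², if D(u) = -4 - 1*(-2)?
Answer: 4096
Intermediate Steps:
y = -2
z(V) = -3/2 - V/4 (z(V) = -2 + (-2/(-4) + V/(-4)) = -2 + (-2*(-¼) + V*(-¼)) = -2 + (½ - V/4) = -3/2 - V/4)
D(u) = -2 (D(u) = -4 + 2 = -2)
(D(z(-1)) - 62)² = (-2 - 62)² = (-64)² = 4096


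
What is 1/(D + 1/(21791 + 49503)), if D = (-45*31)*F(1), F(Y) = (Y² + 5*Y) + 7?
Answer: -71294/1292916689 ≈ -5.5142e-5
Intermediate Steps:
F(Y) = 7 + Y² + 5*Y
D = -18135 (D = (-45*31)*(7 + 1² + 5*1) = -1395*(7 + 1 + 5) = -1395*13 = -18135)
1/(D + 1/(21791 + 49503)) = 1/(-18135 + 1/(21791 + 49503)) = 1/(-18135 + 1/71294) = 1/(-1292916689/71294) = -71294/1292916689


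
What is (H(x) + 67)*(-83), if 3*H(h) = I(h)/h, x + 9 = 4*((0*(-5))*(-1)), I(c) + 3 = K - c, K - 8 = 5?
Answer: -148570/27 ≈ -5502.6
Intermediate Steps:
K = 13 (K = 8 + 5 = 13)
I(c) = 10 - c (I(c) = -3 + (13 - c) = 10 - c)
x = -9 (x = -9 + 4*((0*(-5))*(-1)) = -9 + 4*(0*(-1)) = -9 + 4*0 = -9 + 0 = -9)
H(h) = (10 - h)/(3*h) (H(h) = ((10 - h)/h)/3 = (10 - h)/(3*h))
(H(x) + 67)*(-83) = ((1/3)*(10 - 1*(-9))/(-9) + 67)*(-83) = ((1/3)*(-1/9)*(10 + 9) + 67)*(-83) = ((1/3)*(-1/9)*19 + 67)*(-83) = (-19/27 + 67)*(-83) = (1790/27)*(-83) = -148570/27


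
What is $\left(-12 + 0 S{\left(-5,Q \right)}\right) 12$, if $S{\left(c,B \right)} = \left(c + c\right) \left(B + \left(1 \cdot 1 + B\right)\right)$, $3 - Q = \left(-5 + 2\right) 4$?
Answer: $-144$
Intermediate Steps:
$Q = 15$ ($Q = 3 - \left(-5 + 2\right) 4 = 3 - \left(-3\right) 4 = 3 - -12 = 3 + 12 = 15$)
$S{\left(c,B \right)} = 2 c \left(1 + 2 B\right)$ ($S{\left(c,B \right)} = 2 c \left(B + \left(1 + B\right)\right) = 2 c \left(1 + 2 B\right)$)
$\left(-12 + 0 S{\left(-5,Q \right)}\right) 12 = \left(-12 + 0 \cdot 2 \left(-5\right) \left(1 + 2 \cdot 15\right)\right) 12 = \left(-12 + 0 \cdot 2 \left(-5\right) \left(1 + 30\right)\right) 12 = \left(-12 + 0 \cdot 2 \left(-5\right) 31\right) 12 = \left(-12 + 0 \left(-310\right)\right) 12 = \left(-12 + 0\right) 12 = \left(-12\right) 12 = -144$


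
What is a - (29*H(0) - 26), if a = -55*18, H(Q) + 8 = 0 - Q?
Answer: -732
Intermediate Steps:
H(Q) = -8 - Q (H(Q) = -8 + (0 - Q) = -8 - Q)
a = -990
a - (29*H(0) - 26) = -990 - (29*(-8 - 1*0) - 26) = -990 - (29*(-8 + 0) - 26) = -990 - (29*(-8) - 26) = -990 - (-232 - 26) = -990 - 1*(-258) = -990 + 258 = -732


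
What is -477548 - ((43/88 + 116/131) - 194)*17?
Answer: -5467423297/11528 ≈ -4.7427e+5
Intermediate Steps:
-477548 - ((43/88 + 116/131) - 194)*17 = -477548 - (15841/11528 - 194)*17 = -477548 - (-2220591)*17/11528 = -477548 - 1*(-37750047/11528) = -477548 + 37750047/11528 = -5467423297/11528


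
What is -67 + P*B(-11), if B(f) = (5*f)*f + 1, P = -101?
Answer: -61273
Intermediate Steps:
B(f) = 1 + 5*f² (B(f) = 5*f² + 1 = 1 + 5*f²)
-67 + P*B(-11) = -67 - 101*(1 + 5*(-11)²) = -67 - 101*(1 + 5*121) = -67 - 101*(1 + 605) = -67 - 101*606 = -67 - 61206 = -61273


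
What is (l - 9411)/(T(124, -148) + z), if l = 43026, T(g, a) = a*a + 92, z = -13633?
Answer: 33615/8363 ≈ 4.0195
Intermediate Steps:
T(g, a) = 92 + a² (T(g, a) = a² + 92 = 92 + a²)
(l - 9411)/(T(124, -148) + z) = (43026 - 9411)/((92 + (-148)²) - 13633) = 33615/((92 + 21904) - 13633) = 33615/(21996 - 13633) = 33615/8363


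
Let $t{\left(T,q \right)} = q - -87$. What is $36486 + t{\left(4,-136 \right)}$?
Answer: $36437$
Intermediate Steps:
$t{\left(T,q \right)} = 87 + q$ ($t{\left(T,q \right)} = q + 87 = 87 + q$)
$36486 + t{\left(4,-136 \right)} = 36486 + \left(87 - 136\right) = 36486 - 49 = 36437$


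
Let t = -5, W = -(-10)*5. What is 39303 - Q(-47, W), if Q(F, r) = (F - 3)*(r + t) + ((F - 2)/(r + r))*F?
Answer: 4152997/100 ≈ 41530.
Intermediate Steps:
W = 50 (W = -2*(-25) = 50)
Q(F, r) = (-5 + r)*(-3 + F) + F*(-2 + F)/(2*r) (Q(F, r) = (F - 3)*(r - 5) + ((F - 2)/(r + r))*F = (-3 + F)*(-5 + r) + ((-2 + F)/((2*r)))*F = (-5 + r)*(-3 + F) + ((-2 + F)*(1/(2*r)))*F = (-5 + r)*(-3 + F) + ((-2 + F)/(2*r))*F = (-5 + r)*(-3 + F) + F*(-2 + F)/(2*r))
39303 - Q(-47, W) = 39303 - ((1/2)*(-47)**2 - 1*(-47) + 50*(15 - 5*(-47) - 3*50 - 47*50))/50 = 39303 - ((1/2)*2209 + 47 + 50*(15 + 235 - 150 - 2350))/50 = 39303 - (2209/2 + 47 + 50*(-2250))/50 = 39303 - (2209/2 + 47 - 112500)/50 = 39303 - (-222697)/(50*2) = 39303 - 1*(-222697/100) = 39303 + 222697/100 = 4152997/100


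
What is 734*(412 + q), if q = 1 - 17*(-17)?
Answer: 515268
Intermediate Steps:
q = 290 (q = 1 + 289 = 290)
734*(412 + q) = 734*(412 + 290) = 734*702 = 515268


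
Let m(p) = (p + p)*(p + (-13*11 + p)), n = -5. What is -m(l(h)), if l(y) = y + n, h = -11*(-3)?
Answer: 4872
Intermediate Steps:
h = 33
l(y) = -5 + y (l(y) = y - 5 = -5 + y)
m(p) = 2*p*(-143 + 2*p) (m(p) = (2*p)*(p + (-143 + p)) = (2*p)*(-143 + 2*p) = 2*p*(-143 + 2*p))
-m(l(h)) = -2*(-5 + 33)*(-143 + 2*(-5 + 33)) = -2*28*(-143 + 2*28) = -2*28*(-143 + 56) = -2*28*(-87) = -1*(-4872) = 4872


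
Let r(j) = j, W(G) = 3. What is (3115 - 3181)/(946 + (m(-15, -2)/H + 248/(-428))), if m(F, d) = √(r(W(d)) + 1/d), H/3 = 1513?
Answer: -5887309813612128/84333087049691591 + 3429822726*√10/421665435248457955 ≈ -0.069810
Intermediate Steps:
H = 4539 (H = 3*1513 = 4539)
m(F, d) = √(3 + 1/d)
(3115 - 3181)/(946 + (m(-15, -2)/H + 248/(-428))) = (3115 - 3181)/(946 + (√(3 + 1/(-2))/4539 + 248/(-428))) = -66/(946 + (√(3 - ½)*(1/4539) + 248*(-1/428))) = -66/(946 + (√(5/2)*(1/4539) - 62/107)) = -66/(946 + ((√10/2)*(1/4539) - 62/107)) = -66/(946 + (√10/9078 - 62/107)) = -66/(946 + (-62/107 + √10/9078)) = -66/(101160/107 + √10/9078)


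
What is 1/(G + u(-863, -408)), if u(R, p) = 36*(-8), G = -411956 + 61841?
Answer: -1/350403 ≈ -2.8539e-6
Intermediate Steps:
G = -350115
u(R, p) = -288
1/(G + u(-863, -408)) = 1/(-350115 - 288) = 1/(-350403) = -1/350403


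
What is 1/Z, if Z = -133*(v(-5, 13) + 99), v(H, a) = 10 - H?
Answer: -1/15162 ≈ -6.5954e-5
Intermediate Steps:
Z = -15162 (Z = -133*((10 - 1*(-5)) + 99) = -133*((10 + 5) + 99) = -133*(15 + 99) = -133*114 = -15162)
1/Z = 1/(-15162) = -1/15162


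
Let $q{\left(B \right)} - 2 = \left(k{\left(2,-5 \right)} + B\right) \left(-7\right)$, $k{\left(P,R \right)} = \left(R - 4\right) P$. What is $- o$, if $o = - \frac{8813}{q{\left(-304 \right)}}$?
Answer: $\frac{8813}{2256} \approx 3.9065$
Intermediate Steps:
$k{\left(P,R \right)} = P \left(-4 + R\right)$ ($k{\left(P,R \right)} = \left(R - 4\right) P = \left(-4 + R\right) P = P \left(-4 + R\right)$)
$q{\left(B \right)} = 128 - 7 B$ ($q{\left(B \right)} = 2 + \left(2 \left(-4 - 5\right) + B\right) \left(-7\right) = 2 + \left(2 \left(-9\right) + B\right) \left(-7\right) = 2 + \left(-18 + B\right) \left(-7\right) = 2 - \left(-126 + 7 B\right) = 128 - 7 B$)
$o = - \frac{8813}{2256}$ ($o = - \frac{8813}{128 - -2128} = - \frac{8813}{128 + 2128} = - \frac{8813}{2256} \approx -3.9065$)
$- o = \left(-1\right) \left(- \frac{8813}{2256}\right) = \frac{8813}{2256}$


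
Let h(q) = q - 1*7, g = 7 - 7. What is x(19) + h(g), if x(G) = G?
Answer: 12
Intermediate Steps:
g = 0
h(q) = -7 + q (h(q) = q - 7 = -7 + q)
x(19) + h(g) = 19 + (-7 + 0) = 19 - 7 = 12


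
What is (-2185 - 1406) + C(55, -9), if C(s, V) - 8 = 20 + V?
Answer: -3572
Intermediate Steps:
C(s, V) = 28 + V (C(s, V) = 8 + (20 + V) = 28 + V)
(-2185 - 1406) + C(55, -9) = (-2185 - 1406) + (28 - 9) = -3591 + 19 = -3572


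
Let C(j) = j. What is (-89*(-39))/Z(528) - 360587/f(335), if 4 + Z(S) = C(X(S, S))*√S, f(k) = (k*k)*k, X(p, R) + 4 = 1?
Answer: 130066611617/44512924000 - 10413*√33/1184 ≈ -47.600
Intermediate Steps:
X(p, R) = -3 (X(p, R) = -4 + 1 = -3)
f(k) = k³ (f(k) = k²*k = k³)
Z(S) = -4 - 3*√S
(-89*(-39))/Z(528) - 360587/f(335) = (-89*(-39))/(-4 - 12*√33) - 360587/(335³) = 3471/(-4 - 12*√33) - 360587/37595375 = -360587/37595375 + 3471/(-4 - 12*√33)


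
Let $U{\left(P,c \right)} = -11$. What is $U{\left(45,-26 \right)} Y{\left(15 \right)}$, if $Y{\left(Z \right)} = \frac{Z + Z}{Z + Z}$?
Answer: $-11$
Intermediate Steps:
$Y{\left(Z \right)} = 1$ ($Y{\left(Z \right)} = \frac{2 Z}{2 Z} = 2 Z \frac{1}{2 Z} = 1$)
$U{\left(45,-26 \right)} Y{\left(15 \right)} = \left(-11\right) 1 = -11$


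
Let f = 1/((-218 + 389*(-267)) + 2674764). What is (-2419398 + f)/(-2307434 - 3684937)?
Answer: 6219505308833/15404486259393 ≈ 0.40375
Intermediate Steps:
f = 1/2570683 (f = 1/((-218 - 103863) + 2674764) = 1/(-104081 + 2674764) = 1/2570683 ≈ 3.8900e-7)
(-2419398 + f)/(-2307434 - 3684937) = (-2419398 + 1/2570683)/(-2307434 - 3684937) = -6219505308833/2570683/(-5992371) = -6219505308833/2570683*(-1/5992371) = 6219505308833/15404486259393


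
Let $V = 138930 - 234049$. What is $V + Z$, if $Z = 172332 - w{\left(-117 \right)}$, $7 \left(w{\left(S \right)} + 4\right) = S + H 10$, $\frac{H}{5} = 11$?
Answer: $\frac{540086}{7} \approx 77155.0$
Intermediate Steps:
$H = 55$ ($H = 5 \cdot 11 = 55$)
$w{\left(S \right)} = \frac{522}{7} + \frac{S}{7}$ ($w{\left(S \right)} = -4 + \frac{S + 55 \cdot 10}{7} = -4 + \frac{S + 550}{7} = -4 + \frac{550 + S}{7} = -4 + \left(\frac{550}{7} + \frac{S}{7}\right) = \frac{522}{7} + \frac{S}{7}$)
$Z = \frac{1205919}{7}$ ($Z = 172332 - \left(\frac{522}{7} + \frac{1}{7} \left(-117\right)\right) = 172332 - \left(\frac{522}{7} - \frac{117}{7}\right) = 172332 - \frac{405}{7} = \frac{1205919}{7} \approx 1.7227 \cdot 10^{5}$)
$V = -95119$ ($V = 138930 - 234049 = -95119$)
$V + Z = -95119 + \frac{1205919}{7} = \frac{540086}{7}$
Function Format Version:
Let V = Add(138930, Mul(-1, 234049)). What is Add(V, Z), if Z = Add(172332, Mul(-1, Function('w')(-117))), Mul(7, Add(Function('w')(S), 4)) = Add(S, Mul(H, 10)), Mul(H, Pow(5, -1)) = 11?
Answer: Rational(540086, 7) ≈ 77155.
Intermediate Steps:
H = 55 (H = Mul(5, 11) = 55)
Function('w')(S) = Add(Rational(522, 7), Mul(Rational(1, 7), S)) (Function('w')(S) = Add(-4, Mul(Rational(1, 7), Add(S, Mul(55, 10)))) = Add(-4, Mul(Rational(1, 7), Add(S, 550))) = Add(-4, Mul(Rational(1, 7), Add(550, S))) = Add(-4, Add(Rational(550, 7), Mul(Rational(1, 7), S))) = Add(Rational(522, 7), Mul(Rational(1, 7), S)))
Z = Rational(1205919, 7) (Z = Add(172332, Mul(-1, Add(Rational(522, 7), Mul(Rational(1, 7), -117)))) = Add(172332, Mul(-1, Add(Rational(522, 7), Rational(-117, 7)))) = Add(172332, Mul(-1, Rational(405, 7))) = Add(172332, Rational(-405, 7)) = Rational(1205919, 7) ≈ 1.7227e+5)
V = -95119 (V = Add(138930, -234049) = -95119)
Add(V, Z) = Add(-95119, Rational(1205919, 7)) = Rational(540086, 7)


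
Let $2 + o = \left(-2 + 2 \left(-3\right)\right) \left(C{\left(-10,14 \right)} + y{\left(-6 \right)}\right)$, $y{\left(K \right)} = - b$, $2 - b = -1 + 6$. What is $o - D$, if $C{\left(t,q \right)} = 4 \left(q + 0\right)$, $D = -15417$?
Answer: $14943$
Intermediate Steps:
$b = -3$ ($b = 2 - \left(-1 + 6\right) = 2 - 5 = -3$)
$C{\left(t,q \right)} = 4 q$
$y{\left(K \right)} = 3$ ($y{\left(K \right)} = \left(-1\right) \left(-3\right) = 3$)
$o = -474$ ($o = -2 + \left(-2 + 2 \left(-3\right)\right) \left(4 \cdot 14 + 3\right) = -2 + \left(-2 - 6\right) \left(56 + 3\right) = -2 - 472 = -474$)
$o - D = -474 - -15417 = -474 + 15417 = 14943$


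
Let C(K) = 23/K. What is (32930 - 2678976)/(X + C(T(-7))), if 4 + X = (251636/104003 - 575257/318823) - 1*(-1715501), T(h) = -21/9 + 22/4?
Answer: -833520923150933953/540394690747084486 ≈ -1.5424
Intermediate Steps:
T(h) = 19/6 (T(h) = -21*1/9 + 22*(1/4) = -7/3 + 11/2 = 19/6)
X = 56883410821814750/33158548469 (X = -4 + ((251636/104003 - 575257/318823) - 1*(-1715501)) = -4 + ((251636*(1/104003) - 575257*1/318823) + 1715501) = -4 + ((251636/104003 - 575257/318823) + 1715501) = -4 + (20398890657/33158548469 + 1715501) = -4 + 56883543456008626/33158548469 = 56883410821814750/33158548469 ≈ 1.7155e+6)
(32930 - 2678976)/(X + C(T(-7))) = (32930 - 2678976)/(56883410821814750/33158548469 + 23/(19/6)) = -2646046/(56883410821814750/33158548469 + 23*(6/19)) = -2646046/(56883410821814750/33158548469 + 138/19) = -2646046/1080789381494168972/630012420911 = -2646046*630012420911/1080789381494168972 = -833520923150933953/540394690747084486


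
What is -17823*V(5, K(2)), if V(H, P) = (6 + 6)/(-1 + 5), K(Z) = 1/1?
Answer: -53469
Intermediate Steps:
K(Z) = 1
V(H, P) = 3 (V(H, P) = 12/4 = 12*(1/4) = 3)
-17823*V(5, K(2)) = -17823*3 = -53469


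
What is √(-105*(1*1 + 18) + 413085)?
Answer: √411090 ≈ 641.16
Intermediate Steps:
√(-105*(1*1 + 18) + 413085) = √(-105*(1 + 18) + 413085) = √(-105*19 + 413085) = √(-1995 + 413085) = √411090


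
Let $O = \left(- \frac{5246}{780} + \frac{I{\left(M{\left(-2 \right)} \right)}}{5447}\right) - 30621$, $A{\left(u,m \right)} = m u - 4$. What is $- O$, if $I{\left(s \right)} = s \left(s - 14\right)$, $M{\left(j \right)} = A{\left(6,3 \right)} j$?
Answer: $\frac{5004841367}{163410} \approx 30628.0$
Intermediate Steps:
$A{\left(u,m \right)} = -4 + m u$
$M{\left(j \right)} = 14 j$ ($M{\left(j \right)} = \left(-4 + 3 \cdot 6\right) j = \left(-4 + 18\right) j = 14 j$)
$I{\left(s \right)} = s \left(-14 + s\right)$
$O = - \frac{5004841367}{163410}$ ($O = \left(- \frac{5246}{780} + \frac{14 \left(-2\right) \left(-14 + 14 \left(-2\right)\right)}{5447}\right) - 30621 = \left(\left(-5246\right) \frac{1}{780} + - 28 \left(-14 - 28\right) \frac{1}{5447}\right) - 30621 = \left(- \frac{2623}{390} + \left(-28\right) \left(-42\right) \frac{1}{5447}\right) - 30621 = \left(- \frac{2623}{390} + 1176 \cdot \frac{1}{5447}\right) - 30621 = \left(- \frac{2623}{390} + \frac{1176}{5447}\right) - 30621 = - \frac{1063757}{163410} - 30621 = - \frac{5004841367}{163410} \approx -30628.0$)
$- O = \left(-1\right) \left(- \frac{5004841367}{163410}\right) = \frac{5004841367}{163410}$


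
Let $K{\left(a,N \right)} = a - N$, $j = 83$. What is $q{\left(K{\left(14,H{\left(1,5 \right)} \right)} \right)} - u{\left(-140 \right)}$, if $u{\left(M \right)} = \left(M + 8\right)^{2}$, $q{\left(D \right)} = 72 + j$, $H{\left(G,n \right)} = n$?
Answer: $-17269$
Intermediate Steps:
$q{\left(D \right)} = 155$ ($q{\left(D \right)} = 72 + 83 = 155$)
$u{\left(M \right)} = \left(8 + M\right)^{2}$
$q{\left(K{\left(14,H{\left(1,5 \right)} \right)} \right)} - u{\left(-140 \right)} = 155 - \left(8 - 140\right)^{2} = 155 - \left(-132\right)^{2} = 155 - 17424 = -17269$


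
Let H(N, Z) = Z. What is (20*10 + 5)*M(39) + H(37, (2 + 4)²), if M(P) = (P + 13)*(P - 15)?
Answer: 255876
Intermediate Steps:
M(P) = (-15 + P)*(13 + P) (M(P) = (13 + P)*(-15 + P) = (-15 + P)*(13 + P))
(20*10 + 5)*M(39) + H(37, (2 + 4)²) = (20*10 + 5)*(-195 + 39² - 2*39) + (2 + 4)² = (200 + 5)*(-195 + 1521 - 78) + 6² = 205*1248 + 36 = 255840 + 36 = 255876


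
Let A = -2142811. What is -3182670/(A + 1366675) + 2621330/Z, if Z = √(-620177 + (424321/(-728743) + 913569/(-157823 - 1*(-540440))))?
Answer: 530445/129356 - 7863990*I*√595259985398001822795576527/57641038292376859 ≈ 4.1007 - 3328.6*I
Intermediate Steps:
Z = I*√595259985398001822795576527/30981051159 (Z = √(-620177 + (424321*(-1/728743) + 913569/(-157823 + 540440))) = √(-620177 + (-424321/728743 + 913569/382617)) = √(-620177 + (-424321/728743 + 913569*(1/382617))) = √(-620177 + (-424321/728743 + 304523/127539)) = √(-620177 + 167801528570/92943153477) = √(-57641038292376859/92943153477) = I*√595259985398001822795576527/30981051159 ≈ 787.51*I)
-3182670/(A + 1366675) + 2621330/Z = -3182670/(-2142811 + 1366675) + 2621330/((I*√595259985398001822795576527/30981051159)) = -3182670/(-776136) + 2621330*(-3*I*√595259985398001822795576527/57641038292376859) = -3182670*(-1/776136) - 7863990*I*√595259985398001822795576527/57641038292376859 = 530445/129356 - 7863990*I*√595259985398001822795576527/57641038292376859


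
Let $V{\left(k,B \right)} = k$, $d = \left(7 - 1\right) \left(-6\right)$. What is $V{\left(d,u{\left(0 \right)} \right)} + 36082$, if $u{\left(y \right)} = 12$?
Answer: $36046$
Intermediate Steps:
$d = -36$ ($d = \left(7 - 1\right) \left(-6\right) = 6 \left(-6\right) = -36$)
$V{\left(d,u{\left(0 \right)} \right)} + 36082 = -36 + 36082 = 36046$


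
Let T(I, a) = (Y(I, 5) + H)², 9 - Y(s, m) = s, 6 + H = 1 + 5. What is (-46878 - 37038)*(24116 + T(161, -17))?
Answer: -3962513520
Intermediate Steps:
H = 0 (H = -6 + (1 + 5) = -6 + 6 = 0)
Y(s, m) = 9 - s
T(I, a) = (9 - I)² (T(I, a) = ((9 - I) + 0)² = (9 - I)²)
(-46878 - 37038)*(24116 + T(161, -17)) = (-46878 - 37038)*(24116 + (-9 + 161)²) = -83916*(24116 + 152²) = -83916*(24116 + 23104) = -83916*47220 = -3962513520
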